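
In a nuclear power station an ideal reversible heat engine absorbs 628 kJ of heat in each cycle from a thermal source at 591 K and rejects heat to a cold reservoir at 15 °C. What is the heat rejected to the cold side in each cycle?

T_C = 15 °C → 15 + 273.15 = 288.15 K.
Carnot efficiency: η = 1 − T_C/T_H = 1 − 288.15/591.00 = 0.5124.
For a reversible cycle Q_C/Q_H = T_C/T_H, so Q_C = 628 × 288.15/591.00 = 306 kJ.

Q_C ≈ 306 kJ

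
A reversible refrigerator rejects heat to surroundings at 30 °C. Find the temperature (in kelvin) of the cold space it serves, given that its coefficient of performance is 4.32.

T_C ≈ 246 K

T_H = 30 °C → 30 + 273.15 = 303.15 K.
COP_R = T_C/(T_H − T_C) ⇒ T_C = T_H·COP_R/(1 + COP_R) = 303.15 × 4.32/(1 + 4.32) = 246 K.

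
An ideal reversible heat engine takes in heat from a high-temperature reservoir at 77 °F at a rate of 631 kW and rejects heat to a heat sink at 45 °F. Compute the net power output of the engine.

Ẇ ≈ 37.6 kW

T_H = 77 °F → (77 − 32) × 5/9 = 25.00 °C = 298.15 K.
T_C = 45 °F → (45 − 32) × 5/9 = 7.22 °C = 280.37 K.
For a reversible engine, η = 1 − T_C/T_H = 1 − 280.37/298.15 = 0.0596.
W = η·Q_H = 0.0596 × 631 = 37.6 kW.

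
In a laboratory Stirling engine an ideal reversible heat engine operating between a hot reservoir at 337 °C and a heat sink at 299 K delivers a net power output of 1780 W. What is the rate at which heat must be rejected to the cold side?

T_H = 337 °C → 337 + 273.15 = 610.15 K.
Carnot efficiency: η = 1 − T_C/T_H = 1 − 299.00/610.15 = 0.5100.
Since Q_C/Q_H = T_C/T_H and Q_H = W/η, Q_C = W·T_C/(T_H − T_C) = 1780 × 299.00/311.15 = 1710 W.

Q̇_C ≈ 1710 W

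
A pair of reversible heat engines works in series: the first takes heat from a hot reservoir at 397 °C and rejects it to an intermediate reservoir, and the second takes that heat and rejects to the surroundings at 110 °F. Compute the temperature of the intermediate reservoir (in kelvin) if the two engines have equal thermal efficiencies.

T_m ≈ 461 K

T_H = 397 °C → 397 + 273.15 = 670.15 K.
T_C = 110 °F → (110 − 32) × 5/9 = 43.33 °C = 316.48 K.
Equal efficiencies require 1 − T_m/T_H = 1 − T_C/T_m, i.e. T_m/T_H = T_C/T_m, so T_m = √(T_H·T_C) = √(670.15 × 316.48) = 461 K.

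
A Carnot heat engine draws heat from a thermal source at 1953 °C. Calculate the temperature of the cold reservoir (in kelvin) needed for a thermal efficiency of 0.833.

T_C ≈ 372 K

T_H = 1953 °C → 1953 + 273.15 = 2226.15 K.
From η = 1 − T_C/T_H, T_C = T_H·(1 − η) = 2226.15 × (1 − 0.833) = 372 K.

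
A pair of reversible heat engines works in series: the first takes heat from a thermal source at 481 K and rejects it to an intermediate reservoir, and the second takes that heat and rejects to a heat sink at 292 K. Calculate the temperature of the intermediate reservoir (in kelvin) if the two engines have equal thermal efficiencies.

Equal efficiencies require 1 − T_m/T_H = 1 − T_C/T_m, i.e. T_m/T_H = T_C/T_m, so T_m = √(T_H·T_C) = √(481.00 × 292.00) = 374.8 K.

T_m ≈ 374.8 K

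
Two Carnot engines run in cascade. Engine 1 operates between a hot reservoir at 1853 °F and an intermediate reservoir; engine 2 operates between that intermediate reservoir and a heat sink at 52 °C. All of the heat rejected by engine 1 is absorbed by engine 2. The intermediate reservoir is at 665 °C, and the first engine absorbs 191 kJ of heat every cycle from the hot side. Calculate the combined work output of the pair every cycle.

T_H = 1853 °F → (1853 − 32) × 5/9 = 1011.67 °C = 1284.82 K.
T_C = 52 °C → 52 + 273.15 = 325.15 K.
Two reversible stages in series are equivalent to a single Carnot engine between T_H and T_C, so η_total = 1 − T_C/T_H = 1 − 325.15/1284.82 = 0.7469.
W_total = η_total · Q_H = 0.7469 × 191 = 142.7 kJ.

W_total ≈ 142.7 kJ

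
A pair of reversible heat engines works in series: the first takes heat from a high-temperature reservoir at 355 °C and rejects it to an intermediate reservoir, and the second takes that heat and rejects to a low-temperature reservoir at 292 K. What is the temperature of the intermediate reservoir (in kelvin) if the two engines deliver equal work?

T_m ≈ 460.1 K

T_H = 355 °C → 355 + 273.15 = 628.15 K.
For reversible stages Q_m = Q_H·(T_m/T_H). Setting W₁ = Q_H(1 − T_m/T_H) equal to W₂ = Q_m(1 − T_C/T_m) = Q_H·(T_m − T_C)/T_H gives T_H − T_m = T_m − T_C, so T_m = (T_H + T_C)/2 = (628.15 + 292.00)/2 = 460.1 K.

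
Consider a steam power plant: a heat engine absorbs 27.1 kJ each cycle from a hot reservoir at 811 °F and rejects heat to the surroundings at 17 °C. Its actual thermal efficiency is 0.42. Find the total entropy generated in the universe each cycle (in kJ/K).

ΔS_univ ≈ 0.01578 kJ/K

T_H = 811 °F → (811 − 32) × 5/9 = 432.78 °C = 705.93 K.
T_C = 17 °C → 17 + 273.15 = 290.15 K.
W = η·Q_H = 0.42 × 27.1 = 11.38 kJ, so Q_C = Q_H − W = 15.72 kJ.
Entropy balance on the reservoirs: −Q_H/T_H = -0.03839 kJ/K, +Q_C/T_C = 0.05417 kJ/K.
ΔS_univ = −Q_H/T_H + Q_C/T_C = 0.01578 kJ/K (> 0, since η = 0.42 < η_Carnot = 0.589).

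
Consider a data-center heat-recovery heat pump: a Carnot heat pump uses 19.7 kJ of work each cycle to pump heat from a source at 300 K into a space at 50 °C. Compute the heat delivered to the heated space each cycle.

T_H = 50 °C → 50 + 273.15 = 323.15 K.
The Carnot heat-pump COP is COP_HP = T_H/(T_H − T_C) = 323.15/23.15 = 13.9590.
Q_H = COP_HP · W = 13.9590 × 19.7 = 275 kJ.

Q_H ≈ 275 kJ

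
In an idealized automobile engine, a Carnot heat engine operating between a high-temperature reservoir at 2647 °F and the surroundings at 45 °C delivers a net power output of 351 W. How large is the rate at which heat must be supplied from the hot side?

Q̇_H ≈ 430 W

T_H = 2647 °F → (2647 − 32) × 5/9 = 1452.78 °C = 1725.93 K.
T_C = 45 °C → 45 + 273.15 = 318.15 K.
Carnot efficiency: η = 1 − T_C/T_H = 1 − 318.15/1725.93 = 0.8157.
Q_H = W/η = 351/0.8157 = 430 W.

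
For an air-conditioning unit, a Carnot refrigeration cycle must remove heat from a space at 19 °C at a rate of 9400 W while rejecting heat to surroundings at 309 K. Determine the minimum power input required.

T_C = 19 °C → 19 + 273.15 = 292.15 K.
For a reversible refrigerator, COP_R = T_C/(T_H − T_C) = 292.15/16.85 = 17.3383.
W = Q_C/COP_R = 9400/17.3383 = 542 W.

Ẇ_in ≈ 542 W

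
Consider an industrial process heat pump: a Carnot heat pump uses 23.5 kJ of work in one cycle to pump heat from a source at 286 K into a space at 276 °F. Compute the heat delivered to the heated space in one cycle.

Q_H ≈ 78.3 kJ

T_H = 276 °F → (276 − 32) × 5/9 = 135.56 °C = 408.71 K.
The Carnot heat-pump COP is COP_HP = T_H/(T_H − T_C) = 408.71/122.71 = 3.3308.
Q_H = COP_HP · W = 3.3308 × 23.5 = 78.3 kJ.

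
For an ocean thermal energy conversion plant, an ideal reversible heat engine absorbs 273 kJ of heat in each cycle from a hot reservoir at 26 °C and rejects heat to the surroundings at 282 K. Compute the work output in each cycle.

W ≈ 15.7 kJ

T_H = 26 °C → 26 + 273.15 = 299.15 K.
η_rev = 1 − T_C/T_H = 1 − 282.00/299.15 = 0.0573.
W = η·Q_H = 0.0573 × 273 = 15.7 kJ.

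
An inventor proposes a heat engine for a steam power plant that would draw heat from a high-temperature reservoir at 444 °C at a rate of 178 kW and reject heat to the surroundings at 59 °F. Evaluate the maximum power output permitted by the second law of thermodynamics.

T_H = 444 °C → 444 + 273.15 = 717.15 K.
T_C = 59 °F → (59 − 32) × 5/9 = 15.00 °C = 288.15 K.
The second-law ceiling is the Carnot efficiency, η_max = 1 − T_C/T_H = 1 − 288.15/717.15 = 0.5982.
W_max = η_max · Q_H = 0.5982 × 178 = 106 kW.

Ẇ_max ≈ 106 kW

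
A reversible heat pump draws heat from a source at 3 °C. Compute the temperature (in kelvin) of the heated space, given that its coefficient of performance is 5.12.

T_C = 3 °C → 3 + 273.15 = 276.15 K.
COP_HP = T_H/(T_H − T_C) ⇒ T_H = T_C·COP_HP/(COP_HP − 1) = 276.15 × 5.12/(5.12 − 1) = 343 K.

T_H ≈ 343 K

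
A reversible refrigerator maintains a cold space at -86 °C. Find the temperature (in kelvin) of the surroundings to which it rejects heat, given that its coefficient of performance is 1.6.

T_H ≈ 304 K

T_C = -86 °C → -86 + 273.15 = 187.15 K.
COP_R = T_C/(T_H − T_C) ⇒ T_H = T_C·(1 + 1/COP_R) = 187.15 × (1 + 1/1.6) = 304 K.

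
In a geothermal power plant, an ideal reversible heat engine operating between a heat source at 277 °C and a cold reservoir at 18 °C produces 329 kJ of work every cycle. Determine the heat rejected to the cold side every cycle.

T_H = 277 °C → 277 + 273.15 = 550.15 K.
T_C = 18 °C → 18 + 273.15 = 291.15 K.
η_rev = 1 − T_C/T_H = 1 − 291.15/550.15 = 0.4708.
Since Q_C/Q_H = T_C/T_H and Q_H = W/η, Q_C = W·T_C/(T_H − T_C) = 329 × 291.15/259.00 = 370 kJ.

Q_C ≈ 370 kJ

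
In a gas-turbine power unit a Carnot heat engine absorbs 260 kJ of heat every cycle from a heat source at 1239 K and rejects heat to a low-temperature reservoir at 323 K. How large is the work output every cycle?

Carnot efficiency: η = 1 − T_C/T_H = 1 − 323.00/1239.00 = 0.7393.
W = η·Q_H = 0.7393 × 260 = 192.2 kJ.

W ≈ 192.2 kJ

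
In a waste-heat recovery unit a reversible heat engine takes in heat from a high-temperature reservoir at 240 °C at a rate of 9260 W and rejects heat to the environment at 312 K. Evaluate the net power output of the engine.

T_H = 240 °C → 240 + 273.15 = 513.15 K.
Since the cycle is reversible, η = 1 − T_C/T_H = 1 − 312.00/513.15 = 0.3920.
W = η·Q_H = 0.3920 × 9260 = 3630 W.

Ẇ ≈ 3630 W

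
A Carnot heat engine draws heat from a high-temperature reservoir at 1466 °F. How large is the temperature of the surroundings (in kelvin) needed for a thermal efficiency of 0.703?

T_H = 1466 °F → (1466 − 32) × 5/9 = 796.67 °C = 1069.82 K.
From η = 1 − T_C/T_H, T_C = T_H·(1 − η) = 1069.82 × (1 − 0.703) = 318 K.

T_C ≈ 318 K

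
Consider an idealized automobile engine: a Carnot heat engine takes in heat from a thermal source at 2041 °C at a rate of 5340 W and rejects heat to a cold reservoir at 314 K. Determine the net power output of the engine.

Ẇ ≈ 4620 W

T_H = 2041 °C → 2041 + 273.15 = 2314.15 K.
For a reversible engine, η = 1 − T_C/T_H = 1 − 314.00/2314.15 = 0.8643.
W = η·Q_H = 0.8643 × 5340 = 4620 W.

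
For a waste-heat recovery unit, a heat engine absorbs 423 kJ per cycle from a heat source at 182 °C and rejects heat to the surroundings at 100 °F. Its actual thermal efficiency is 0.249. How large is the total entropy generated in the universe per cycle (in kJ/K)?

ΔS_univ ≈ 0.0923 kJ/K

T_H = 182 °C → 182 + 273.15 = 455.15 K.
T_C = 100 °F → (100 − 32) × 5/9 = 37.78 °C = 310.93 K.
W = η·Q_H = 0.249 × 423 = 105.3 kJ, so Q_C = Q_H − W = 317.7 kJ.
Entropy balance on the reservoirs: −Q_H/T_H = -0.9294 kJ/K, +Q_C/T_C = 1.022 kJ/K.
ΔS_univ = −Q_H/T_H + Q_C/T_C = 0.0923 kJ/K (> 0, since η = 0.249 < η_Carnot = 0.317).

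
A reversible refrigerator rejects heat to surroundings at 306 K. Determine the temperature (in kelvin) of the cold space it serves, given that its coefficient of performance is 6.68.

T_C ≈ 266 K

COP_R = T_C/(T_H − T_C) ⇒ T_C = T_H·COP_R/(1 + COP_R) = 306.00 × 6.68/(1 + 6.68) = 266 K.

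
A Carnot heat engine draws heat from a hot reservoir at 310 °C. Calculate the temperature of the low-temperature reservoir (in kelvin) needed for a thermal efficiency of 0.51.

T_C ≈ 286 K

T_H = 310 °C → 310 + 273.15 = 583.15 K.
From η = 1 − T_C/T_H, T_C = T_H·(1 − η) = 583.15 × (1 − 0.51) = 286 K.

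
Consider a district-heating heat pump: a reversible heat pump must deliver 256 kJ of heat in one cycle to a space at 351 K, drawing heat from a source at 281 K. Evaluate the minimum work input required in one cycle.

For a reversible heat pump, COP_HP = T_H/(T_H − T_C) = 351.00/70.00 = 5.0143.
W = Q_H/COP_HP = 256/5.0143 = 51.1 kJ.

W_in ≈ 51.1 kJ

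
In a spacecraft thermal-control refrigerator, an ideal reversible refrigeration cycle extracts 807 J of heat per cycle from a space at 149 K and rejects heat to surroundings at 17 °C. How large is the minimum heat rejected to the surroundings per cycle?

Q_H ≈ 1570 J

T_H = 17 °C → 17 + 273.15 = 290.15 K.
For a reversible cycle Q_H/Q_C = T_H/T_C, so Q_H = Q_C·T_H/T_C = 807 × 290.15/149.00 = 1570 J.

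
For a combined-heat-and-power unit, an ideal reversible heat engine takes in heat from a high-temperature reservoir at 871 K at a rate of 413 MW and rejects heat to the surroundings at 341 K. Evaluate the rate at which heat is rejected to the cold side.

Q̇_C ≈ 162 MW

η_rev = 1 − T_C/T_H = 1 − 341.00/871.00 = 0.6085.
For a reversible cycle Q_C/Q_H = T_C/T_H, so Q_C = 413 × 341.00/871.00 = 162 MW.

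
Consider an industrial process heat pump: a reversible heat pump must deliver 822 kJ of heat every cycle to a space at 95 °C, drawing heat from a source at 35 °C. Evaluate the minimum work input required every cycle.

W_in ≈ 134 kJ

T_H = 95 °C → 95 + 273.15 = 368.15 K.
T_C = 35 °C → 35 + 273.15 = 308.15 K.
For a reversible heat pump, COP_HP = T_H/(T_H − T_C) = 368.15/60.00 = 6.1358.
W = Q_H/COP_HP = 822/6.1358 = 134 kJ.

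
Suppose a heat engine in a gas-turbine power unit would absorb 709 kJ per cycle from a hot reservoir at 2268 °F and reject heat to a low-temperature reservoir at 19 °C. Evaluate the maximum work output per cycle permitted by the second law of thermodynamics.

W_max ≈ 572 kJ

T_H = 2268 °F → (2268 − 32) × 5/9 = 1242.22 °C = 1515.37 K.
T_C = 19 °C → 19 + 273.15 = 292.15 K.
The second-law ceiling is the Carnot efficiency, η_max = 1 − T_C/T_H = 1 − 292.15/1515.37 = 0.8072.
W_max = η_max · Q_H = 0.8072 × 709 = 572 kJ.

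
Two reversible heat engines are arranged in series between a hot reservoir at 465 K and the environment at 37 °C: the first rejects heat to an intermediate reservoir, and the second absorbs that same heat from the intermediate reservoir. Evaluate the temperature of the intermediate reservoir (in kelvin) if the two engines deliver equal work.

T_m ≈ 388 K

T_C = 37 °C → 37 + 273.15 = 310.15 K.
For reversible stages Q_m = Q_H·(T_m/T_H). Setting W₁ = Q_H(1 − T_m/T_H) equal to W₂ = Q_m(1 − T_C/T_m) = Q_H·(T_m − T_C)/T_H gives T_H − T_m = T_m − T_C, so T_m = (T_H + T_C)/2 = (465.00 + 310.15)/2 = 388 K.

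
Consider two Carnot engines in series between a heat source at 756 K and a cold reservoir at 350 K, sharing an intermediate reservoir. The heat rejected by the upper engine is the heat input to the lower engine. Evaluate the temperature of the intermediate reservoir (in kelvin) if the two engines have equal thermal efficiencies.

T_m ≈ 514 K

Equal efficiencies require 1 − T_m/T_H = 1 − T_C/T_m, i.e. T_m/T_H = T_C/T_m, so T_m = √(T_H·T_C) = √(756.00 × 350.00) = 514 K.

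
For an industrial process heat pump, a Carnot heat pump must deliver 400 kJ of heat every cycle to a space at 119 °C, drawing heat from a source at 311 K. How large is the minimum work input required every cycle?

T_H = 119 °C → 119 + 273.15 = 392.15 K.
The Carnot heat-pump COP is COP_HP = T_H/(T_H − T_C) = 392.15/81.15 = 4.8324.
W = Q_H/COP_HP = 400/4.8324 = 82.8 kJ.

W_in ≈ 82.8 kJ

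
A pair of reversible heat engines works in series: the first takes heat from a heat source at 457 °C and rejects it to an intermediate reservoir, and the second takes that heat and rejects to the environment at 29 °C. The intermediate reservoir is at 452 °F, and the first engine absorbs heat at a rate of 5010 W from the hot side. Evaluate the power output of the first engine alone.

Ẇ₁ ≈ 1530 W

T_H = 457 °C → 457 + 273.15 = 730.15 K.
T_C = 29 °C → 29 + 273.15 = 302.15 K.
T_m = 452 °F → (452 − 32) × 5/9 = 233.33 °C = 506.48 K.
First-stage efficiency η₁ = 1 − T_m/T_H = 1 − 506.48/730.15 = 0.3063.
W₁ = η₁·Q_H = 0.3063 × 5010 = 1530 W.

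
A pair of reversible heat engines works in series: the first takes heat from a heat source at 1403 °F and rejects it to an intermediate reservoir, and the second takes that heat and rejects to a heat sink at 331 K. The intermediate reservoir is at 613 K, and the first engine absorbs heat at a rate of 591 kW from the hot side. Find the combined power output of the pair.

Ẇ_total ≈ 402.0 kW

T_H = 1403 °F → (1403 − 32) × 5/9 = 761.67 °C = 1034.82 K.
Two reversible stages in series are equivalent to a single Carnot engine between T_H and T_C, so η_total = 1 − T_C/T_H = 1 − 331.00/1034.82 = 0.6801.
W_total = η_total · Q_H = 0.6801 × 591 = 402.0 kW.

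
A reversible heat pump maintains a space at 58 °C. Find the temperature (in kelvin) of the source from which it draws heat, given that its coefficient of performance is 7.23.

T_C ≈ 285.3 K

T_H = 58 °C → 58 + 273.15 = 331.15 K.
COP_HP = T_H/(T_H − T_C) ⇒ T_C = T_H·(COP_HP − 1)/COP_HP = 331.15 × (7.23 − 1)/7.23 = 285.3 K.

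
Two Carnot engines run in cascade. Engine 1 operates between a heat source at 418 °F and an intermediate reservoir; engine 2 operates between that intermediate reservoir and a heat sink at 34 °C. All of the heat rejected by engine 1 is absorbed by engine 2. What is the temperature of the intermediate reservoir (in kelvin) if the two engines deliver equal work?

T_m ≈ 397 K

T_H = 418 °F → (418 − 32) × 5/9 = 214.44 °C = 487.59 K.
T_C = 34 °C → 34 + 273.15 = 307.15 K.
For reversible stages Q_m = Q_H·(T_m/T_H). Setting W₁ = Q_H(1 − T_m/T_H) equal to W₂ = Q_m(1 − T_C/T_m) = Q_H·(T_m − T_C)/T_H gives T_H − T_m = T_m − T_C, so T_m = (T_H + T_C)/2 = (487.59 + 307.15)/2 = 397 K.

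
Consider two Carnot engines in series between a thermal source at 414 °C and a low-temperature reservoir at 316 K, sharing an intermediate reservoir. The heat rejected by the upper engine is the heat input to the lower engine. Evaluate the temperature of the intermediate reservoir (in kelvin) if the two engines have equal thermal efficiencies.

T_H = 414 °C → 414 + 273.15 = 687.15 K.
Equal efficiencies require 1 − T_m/T_H = 1 − T_C/T_m, i.e. T_m/T_H = T_C/T_m, so T_m = √(T_H·T_C) = √(687.15 × 316.00) = 466.0 K.

T_m ≈ 466.0 K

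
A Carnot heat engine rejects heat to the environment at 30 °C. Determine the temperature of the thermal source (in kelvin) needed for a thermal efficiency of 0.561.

T_C = 30 °C → 30 + 273.15 = 303.15 K.
From η = 1 − T_C/T_H, solving for T_H gives T_H = T_C/(1 − η) = 303.15/(1 − 0.561) = 691 K.

T_H ≈ 691 K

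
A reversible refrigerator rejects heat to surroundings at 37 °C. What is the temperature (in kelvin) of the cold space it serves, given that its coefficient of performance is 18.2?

T_C ≈ 294.0 K

T_H = 37 °C → 37 + 273.15 = 310.15 K.
COP_R = T_C/(T_H − T_C) ⇒ T_C = T_H·COP_R/(1 + COP_R) = 310.15 × 18.2/(1 + 18.2) = 294.0 K.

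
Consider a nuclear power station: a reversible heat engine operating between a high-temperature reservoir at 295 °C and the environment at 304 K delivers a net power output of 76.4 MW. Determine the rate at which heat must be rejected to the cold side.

T_H = 295 °C → 295 + 273.15 = 568.15 K.
Carnot efficiency: η = 1 − T_C/T_H = 1 − 304.00/568.15 = 0.4649.
Since Q_C/Q_H = T_C/T_H and Q_H = W/η, Q_C = W·T_C/(T_H − T_C) = 76.4 × 304.00/264.15 = 87.9 MW.

Q̇_C ≈ 87.9 MW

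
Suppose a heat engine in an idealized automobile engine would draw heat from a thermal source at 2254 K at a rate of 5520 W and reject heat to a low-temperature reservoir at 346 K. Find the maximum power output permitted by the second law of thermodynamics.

Ẇ_max ≈ 4670 W

By the Carnot theorem, η_max = 1 − T_C/T_H = 1 − 346.00/2254.00 = 0.8465.
W_max = η_max · Q_H = 0.8465 × 5520 = 4670 W.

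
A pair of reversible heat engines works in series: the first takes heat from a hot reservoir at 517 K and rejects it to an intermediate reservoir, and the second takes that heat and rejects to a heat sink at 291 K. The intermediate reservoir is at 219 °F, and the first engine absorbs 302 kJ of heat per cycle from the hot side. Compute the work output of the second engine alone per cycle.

T_m = 219 °F → (219 − 32) × 5/9 = 103.89 °C = 377.04 K.
Heat entering the second stage: Q_m = Q_H·(T_m/T_H) = 302 × 377.04/517.00 = 220 kJ.
Second-stage efficiency η₂ = 1 − T_C/T_m = 1 − 291.00/377.04 = 0.2282, so W₂ = η₂·Q_m = 50.3 kJ.

W₂ ≈ 50.3 kJ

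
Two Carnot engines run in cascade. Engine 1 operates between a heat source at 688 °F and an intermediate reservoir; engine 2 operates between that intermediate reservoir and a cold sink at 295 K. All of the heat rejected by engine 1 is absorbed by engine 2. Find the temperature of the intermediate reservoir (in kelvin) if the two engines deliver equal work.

T_H = 688 °F → (688 − 32) × 5/9 = 364.44 °C = 637.59 K.
For reversible stages Q_m = Q_H·(T_m/T_H). Setting W₁ = Q_H(1 − T_m/T_H) equal to W₂ = Q_m(1 − T_C/T_m) = Q_H·(T_m − T_C)/T_H gives T_H − T_m = T_m − T_C, so T_m = (T_H + T_C)/2 = (637.59 + 295.00)/2 = 466 K.

T_m ≈ 466 K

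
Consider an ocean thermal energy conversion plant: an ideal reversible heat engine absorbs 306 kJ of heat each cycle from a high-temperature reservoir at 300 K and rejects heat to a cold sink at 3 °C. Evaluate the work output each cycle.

T_C = 3 °C → 3 + 273.15 = 276.15 K.
η_rev = 1 − T_C/T_H = 1 − 276.15/300.00 = 0.0795.
W = η·Q_H = 0.0795 × 306 = 24.33 kJ.

W ≈ 24.33 kJ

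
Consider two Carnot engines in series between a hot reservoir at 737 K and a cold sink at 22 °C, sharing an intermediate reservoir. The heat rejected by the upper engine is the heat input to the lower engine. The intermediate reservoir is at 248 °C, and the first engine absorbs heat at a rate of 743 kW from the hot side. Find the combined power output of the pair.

Ẇ_total ≈ 445 kW

T_C = 22 °C → 22 + 273.15 = 295.15 K.
Two reversible stages in series are equivalent to a single Carnot engine between T_H and T_C, so η_total = 1 − T_C/T_H = 1 − 295.15/737.00 = 0.5995.
W_total = η_total · Q_H = 0.5995 × 743 = 445 kW.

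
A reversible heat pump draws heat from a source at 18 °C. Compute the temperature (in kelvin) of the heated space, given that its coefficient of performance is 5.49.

T_C = 18 °C → 18 + 273.15 = 291.15 K.
COP_HP = T_H/(T_H − T_C) ⇒ T_H = T_C·COP_HP/(COP_HP − 1) = 291.15 × 5.49/(5.49 − 1) = 356.0 K.

T_H ≈ 356.0 K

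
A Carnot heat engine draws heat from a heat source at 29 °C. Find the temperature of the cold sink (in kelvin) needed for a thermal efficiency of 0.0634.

T_H = 29 °C → 29 + 273.15 = 302.15 K.
From η = 1 − T_C/T_H, T_C = T_H·(1 − η) = 302.15 × (1 − 0.0634) = 283.0 K.

T_C ≈ 283.0 K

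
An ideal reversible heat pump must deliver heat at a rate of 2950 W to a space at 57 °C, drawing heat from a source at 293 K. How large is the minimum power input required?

T_H = 57 °C → 57 + 273.15 = 330.15 K.
For a reversible heat pump, COP_HP = T_H/(T_H − T_C) = 330.15/37.15 = 8.8869.
W = Q_H/COP_HP = 2950/8.8869 = 331.9 W.

Ẇ_in ≈ 331.9 W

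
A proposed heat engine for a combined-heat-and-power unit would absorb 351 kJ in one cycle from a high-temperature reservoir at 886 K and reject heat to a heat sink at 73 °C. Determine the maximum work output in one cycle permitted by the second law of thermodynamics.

T_C = 73 °C → 73 + 273.15 = 346.15 K.
No engine can exceed the Carnot limit: η_max = 1 − T_C/T_H = 1 − 346.15/886.00 = 0.6093.
W_max = η_max · Q_H = 0.6093 × 351 = 214 kJ.

W_max ≈ 214 kJ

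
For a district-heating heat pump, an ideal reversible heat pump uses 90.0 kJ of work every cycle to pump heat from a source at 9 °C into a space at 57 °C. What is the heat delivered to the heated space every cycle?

T_H = 57 °C → 57 + 273.15 = 330.15 K.
T_C = 9 °C → 9 + 273.15 = 282.15 K.
The Carnot heat-pump COP is COP_HP = T_H/(T_H − T_C) = 330.15/48.00 = 6.8781.
Q_H = COP_HP · W = 6.8781 × 90.0 = 619 kJ.

Q_H ≈ 619 kJ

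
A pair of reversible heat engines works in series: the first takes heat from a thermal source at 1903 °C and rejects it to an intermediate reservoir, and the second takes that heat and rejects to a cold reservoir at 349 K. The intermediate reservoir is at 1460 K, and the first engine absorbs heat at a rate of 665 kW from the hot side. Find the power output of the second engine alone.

T_H = 1903 °C → 1903 + 273.15 = 2176.15 K.
Heat entering the second stage: Q_m = Q_H·(T_m/T_H) = 665 × 1460.00/2176.15 = 446.2 kW.
Second-stage efficiency η₂ = 1 − T_C/T_m = 1 − 349.00/1460.00 = 0.7610, so W₂ = η₂·Q_m = 339.5 kW.

Ẇ₂ ≈ 339.5 kW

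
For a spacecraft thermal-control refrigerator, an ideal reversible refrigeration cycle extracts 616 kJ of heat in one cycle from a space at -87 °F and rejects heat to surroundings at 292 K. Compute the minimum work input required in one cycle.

T_C = -87 °F → (-87 − 32) × 5/9 = -66.11 °C = 207.04 K.
COP_R = T_C/(T_H − T_C) = 207.04/84.96 = 2.4369.
W = Q_C/COP_R = 616/2.4369 = 253 kJ.

W_in ≈ 253 kJ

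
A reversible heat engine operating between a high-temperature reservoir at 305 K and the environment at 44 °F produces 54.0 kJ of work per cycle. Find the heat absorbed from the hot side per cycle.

Q_H ≈ 654.0 kJ

T_C = 44 °F → (44 − 32) × 5/9 = 6.67 °C = 279.82 K.
Carnot efficiency: η = 1 − T_C/T_H = 1 − 279.82/305.00 = 0.0826.
Q_H = W/η = 54.0/0.0826 = 654.0 kJ.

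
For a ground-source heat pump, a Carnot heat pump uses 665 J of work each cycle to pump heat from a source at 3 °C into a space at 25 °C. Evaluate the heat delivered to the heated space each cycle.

Q_H ≈ 9010 J

T_H = 25 °C → 25 + 273.15 = 298.15 K.
T_C = 3 °C → 3 + 273.15 = 276.15 K.
For a reversible heat pump, COP_HP = T_H/(T_H − T_C) = 298.15/22.00 = 13.5523.
Q_H = COP_HP · W = 13.5523 × 665 = 9010 J.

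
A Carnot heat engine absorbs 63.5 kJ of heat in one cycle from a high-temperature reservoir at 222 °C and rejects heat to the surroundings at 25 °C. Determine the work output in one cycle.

W ≈ 25.26 kJ

T_H = 222 °C → 222 + 273.15 = 495.15 K.
T_C = 25 °C → 25 + 273.15 = 298.15 K.
Carnot efficiency: η = 1 − T_C/T_H = 1 − 298.15/495.15 = 0.3979.
W = η·Q_H = 0.3979 × 63.5 = 25.26 kJ.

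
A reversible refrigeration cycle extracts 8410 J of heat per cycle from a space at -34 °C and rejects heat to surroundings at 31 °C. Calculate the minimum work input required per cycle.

W_in ≈ 2290 J

T_H = 31 °C → 31 + 273.15 = 304.15 K.
T_C = -34 °C → -34 + 273.15 = 239.15 K.
The reversible coefficient of performance is COP_R = T_C/(T_H − T_C) = 239.15/65.00 = 3.6792.
W = Q_C/COP_R = 8410/3.6792 = 2290 J.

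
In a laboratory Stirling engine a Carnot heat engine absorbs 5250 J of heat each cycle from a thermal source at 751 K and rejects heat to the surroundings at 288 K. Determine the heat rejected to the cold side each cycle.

Q_C ≈ 2013 J

Since the cycle is reversible, η = 1 − T_C/T_H = 1 − 288.00/751.00 = 0.6165.
For a reversible cycle Q_C/Q_H = T_C/T_H, so Q_C = 5250 × 288.00/751.00 = 2013 J.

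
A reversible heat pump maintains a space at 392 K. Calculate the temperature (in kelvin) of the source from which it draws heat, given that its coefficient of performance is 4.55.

COP_HP = T_H/(T_H − T_C) ⇒ T_C = T_H·(COP_HP − 1)/COP_HP = 392.00 × (4.55 − 1)/4.55 = 306 K.

T_C ≈ 306 K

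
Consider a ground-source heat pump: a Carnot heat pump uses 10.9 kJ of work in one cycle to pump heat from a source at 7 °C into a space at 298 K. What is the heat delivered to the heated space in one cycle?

T_C = 7 °C → 7 + 273.15 = 280.15 K.
For a reversible heat pump, COP_HP = T_H/(T_H − T_C) = 298.00/17.85 = 16.6947.
Q_H = COP_HP · W = 16.6947 × 10.9 = 182 kJ.

Q_H ≈ 182 kJ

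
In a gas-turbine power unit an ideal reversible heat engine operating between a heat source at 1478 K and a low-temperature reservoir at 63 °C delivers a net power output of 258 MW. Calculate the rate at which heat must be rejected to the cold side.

T_C = 63 °C → 63 + 273.15 = 336.15 K.
Since the cycle is reversible, η = 1 − T_C/T_H = 1 − 336.15/1478.00 = 0.7726.
Since Q_C/Q_H = T_C/T_H and Q_H = W/η, Q_C = W·T_C/(T_H − T_C) = 258 × 336.15/1141.85 = 76.0 MW.

Q̇_C ≈ 76.0 MW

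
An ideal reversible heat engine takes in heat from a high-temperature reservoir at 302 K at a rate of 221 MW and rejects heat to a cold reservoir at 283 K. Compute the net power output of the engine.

The Carnot efficiency is η = 1 − T_C/T_H = 1 − 283.00/302.00 = 0.0629.
W = η·Q_H = 0.0629 × 221 = 13.9 MW.

Ẇ ≈ 13.9 MW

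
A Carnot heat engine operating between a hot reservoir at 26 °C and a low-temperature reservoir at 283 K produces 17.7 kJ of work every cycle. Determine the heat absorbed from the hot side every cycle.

Q_H ≈ 328 kJ

T_H = 26 °C → 26 + 273.15 = 299.15 K.
For a reversible engine, η = 1 − T_C/T_H = 1 − 283.00/299.15 = 0.0540.
Q_H = W/η = 17.7/0.0540 = 328 kJ.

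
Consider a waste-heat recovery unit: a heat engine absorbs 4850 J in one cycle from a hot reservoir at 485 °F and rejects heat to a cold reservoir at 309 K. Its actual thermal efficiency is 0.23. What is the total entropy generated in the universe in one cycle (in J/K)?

T_H = 485 °F → (485 − 32) × 5/9 = 251.67 °C = 524.82 K.
W = η·Q_H = 0.23 × 4850 = 1116 J, so Q_C = Q_H − W = 3734 J.
The hot reservoir loses entropy Q_H/T_H = 4850/524.82 = 9.241 J/K; the cold reservoir gains Q_C/T_C = 3734/309.00 = 12.09 J/K.
ΔS_univ = −Q_H/T_H + Q_C/T_C = 2.844 J/K (> 0, since η = 0.23 < η_Carnot = 0.411).

ΔS_univ ≈ 2.844 J/K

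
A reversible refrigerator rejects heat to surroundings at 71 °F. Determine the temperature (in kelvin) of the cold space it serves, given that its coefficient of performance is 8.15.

T_H = 71 °F → (71 − 32) × 5/9 = 21.67 °C = 294.82 K.
COP_R = T_C/(T_H − T_C) ⇒ T_C = T_H·COP_R/(1 + COP_R) = 294.82 × 8.15/(1 + 8.15) = 263 K.

T_C ≈ 263 K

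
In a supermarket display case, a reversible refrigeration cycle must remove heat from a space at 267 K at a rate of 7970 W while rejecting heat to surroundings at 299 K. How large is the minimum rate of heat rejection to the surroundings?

For a reversible cycle Q_H/Q_C = T_H/T_C, so Q_H = Q_C·T_H/T_C = 7970 × 299.00/267.00 = 8930 W.

Q̇_H ≈ 8930 W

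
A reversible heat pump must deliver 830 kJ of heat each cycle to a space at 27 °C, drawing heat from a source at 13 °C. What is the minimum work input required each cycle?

T_H = 27 °C → 27 + 273.15 = 300.15 K.
T_C = 13 °C → 13 + 273.15 = 286.15 K.
COP_HP = T_H/(T_H − T_C) = 300.15/14.00 = 21.4393.
W = Q_H/COP_HP = 830/21.4393 = 38.7 kJ.

W_in ≈ 38.7 kJ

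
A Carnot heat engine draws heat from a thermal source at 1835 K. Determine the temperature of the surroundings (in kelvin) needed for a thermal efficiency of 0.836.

From η = 1 − T_C/T_H, T_C = T_H·(1 − η) = 1835.00 × (1 − 0.836) = 300.9 K.

T_C ≈ 300.9 K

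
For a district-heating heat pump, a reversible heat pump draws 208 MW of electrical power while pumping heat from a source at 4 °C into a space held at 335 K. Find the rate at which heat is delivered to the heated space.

Q̇_H ≈ 1204 MW

T_C = 4 °C → 4 + 273.15 = 277.15 K.
For a reversible heat pump, COP_HP = T_H/(T_H − T_C) = 335.00/57.85 = 5.7908.
Q_H = COP_HP · W = 5.7908 × 208 = 1204 MW.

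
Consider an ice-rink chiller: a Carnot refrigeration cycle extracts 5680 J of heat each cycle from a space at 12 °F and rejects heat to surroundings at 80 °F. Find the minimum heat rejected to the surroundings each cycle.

T_H = 80 °F → (80 − 32) × 5/9 = 26.67 °C = 299.82 K.
T_C = 12 °F → (12 − 32) × 5/9 = -11.11 °C = 262.04 K.
For a reversible cycle Q_H/Q_C = T_H/T_C, so Q_H = Q_C·T_H/T_C = 5680 × 299.82/262.04 = 6499 J.

Q_H ≈ 6499 J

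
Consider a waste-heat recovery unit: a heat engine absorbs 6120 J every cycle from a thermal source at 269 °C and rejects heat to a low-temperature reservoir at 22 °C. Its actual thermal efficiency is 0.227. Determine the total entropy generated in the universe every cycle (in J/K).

ΔS_univ ≈ 4.74 J/K

T_H = 269 °C → 269 + 273.15 = 542.15 K.
T_C = 22 °C → 22 + 273.15 = 295.15 K.
W = η·Q_H = 0.227 × 6120 = 1389 J, so Q_C = Q_H − W = 4731 J.
The hot reservoir loses entropy Q_H/T_H = 6120/542.15 = 11.29 J/K; the cold reservoir gains Q_C/T_C = 4731/295.15 = 16.03 J/K.
ΔS_univ = −Q_H/T_H + Q_C/T_C = 4.74 J/K (> 0, since η = 0.227 < η_Carnot = 0.456).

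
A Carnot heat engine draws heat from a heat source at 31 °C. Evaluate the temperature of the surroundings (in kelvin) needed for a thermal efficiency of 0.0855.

T_C ≈ 278 K

T_H = 31 °C → 31 + 273.15 = 304.15 K.
From η = 1 − T_C/T_H, T_C = T_H·(1 − η) = 304.15 × (1 − 0.0855) = 278 K.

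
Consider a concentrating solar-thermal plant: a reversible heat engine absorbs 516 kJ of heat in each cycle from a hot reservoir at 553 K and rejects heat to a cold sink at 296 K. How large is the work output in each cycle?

W ≈ 240 kJ

For a reversible engine, η = 1 − T_C/T_H = 1 − 296.00/553.00 = 0.4647.
W = η·Q_H = 0.4647 × 516 = 240 kJ.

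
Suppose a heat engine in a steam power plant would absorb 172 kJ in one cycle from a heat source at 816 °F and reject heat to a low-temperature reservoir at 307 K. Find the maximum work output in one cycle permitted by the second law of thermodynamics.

T_H = 816 °F → (816 − 32) × 5/9 = 435.56 °C = 708.71 K.
By the Carnot theorem, η_max = 1 − T_C/T_H = 1 − 307.00/708.71 = 0.5668.
W_max = η_max · Q_H = 0.5668 × 172 = 97.5 kJ.

W_max ≈ 97.5 kJ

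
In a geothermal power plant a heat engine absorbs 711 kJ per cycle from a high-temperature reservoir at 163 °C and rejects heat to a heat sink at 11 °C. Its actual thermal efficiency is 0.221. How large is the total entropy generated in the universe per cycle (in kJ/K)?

T_H = 163 °C → 163 + 273.15 = 436.15 K.
T_C = 11 °C → 11 + 273.15 = 284.15 K.
W = η·Q_H = 0.221 × 711 = 157.1 kJ, so Q_C = Q_H − W = 553.9 kJ.
The hot reservoir loses entropy Q_H/T_H = 711/436.15 = 1.630 kJ/K; the cold reservoir gains Q_C/T_C = 553.9/284.15 = 1.949 kJ/K.
ΔS_univ = −Q_H/T_H + Q_C/T_C = 0.319 kJ/K (> 0, since η = 0.221 < η_Carnot = 0.349).

ΔS_univ ≈ 0.319 kJ/K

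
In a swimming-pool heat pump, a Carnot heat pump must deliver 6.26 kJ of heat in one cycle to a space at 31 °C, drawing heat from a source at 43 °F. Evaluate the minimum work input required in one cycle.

W_in ≈ 0.512 kJ

T_H = 31 °C → 31 + 273.15 = 304.15 K.
T_C = 43 °F → (43 − 32) × 5/9 = 6.11 °C = 279.26 K.
For a reversible heat pump, COP_HP = T_H/(T_H − T_C) = 304.15/24.89 = 12.2203.
W = Q_H/COP_HP = 6.26/12.2203 = 0.512 kJ.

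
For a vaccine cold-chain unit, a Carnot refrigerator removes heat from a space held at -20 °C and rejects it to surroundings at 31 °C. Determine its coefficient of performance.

T_H = 31 °C → 31 + 273.15 = 304.15 K.
T_C = -20 °C → -20 + 273.15 = 253.15 K.
Carnot COP: COP_R = T_C/(T_H − T_C) = 253.15/(304.15 − 253.15) = 4.964.

COP_R ≈ 4.964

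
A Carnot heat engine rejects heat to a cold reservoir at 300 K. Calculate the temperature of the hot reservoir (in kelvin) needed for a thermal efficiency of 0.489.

T_H ≈ 587 K

From η = 1 − T_C/T_H, solving for T_H gives T_H = T_C/(1 − η) = 300.00/(1 − 0.489) = 587 K.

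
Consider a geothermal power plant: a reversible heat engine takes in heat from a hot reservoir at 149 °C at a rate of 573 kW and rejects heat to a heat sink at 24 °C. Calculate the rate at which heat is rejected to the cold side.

Q̇_C ≈ 403 kW

T_H = 149 °C → 149 + 273.15 = 422.15 K.
T_C = 24 °C → 24 + 273.15 = 297.15 K.
For a reversible engine, η = 1 − T_C/T_H = 1 − 297.15/422.15 = 0.2961.
For a reversible cycle Q_C/Q_H = T_C/T_H, so Q_C = 573 × 297.15/422.15 = 403 kW.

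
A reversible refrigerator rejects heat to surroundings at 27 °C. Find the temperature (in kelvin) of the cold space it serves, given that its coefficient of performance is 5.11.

T_C ≈ 251 K

T_H = 27 °C → 27 + 273.15 = 300.15 K.
COP_R = T_C/(T_H − T_C) ⇒ T_C = T_H·COP_R/(1 + COP_R) = 300.15 × 5.11/(1 + 5.11) = 251 K.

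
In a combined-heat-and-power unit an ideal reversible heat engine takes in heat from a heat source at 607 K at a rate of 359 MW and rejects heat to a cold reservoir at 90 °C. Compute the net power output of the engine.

Ẇ ≈ 144.2 MW

T_C = 90 °C → 90 + 273.15 = 363.15 K.
For a reversible engine, η = 1 − T_C/T_H = 1 − 363.15/607.00 = 0.4017.
W = η·Q_H = 0.4017 × 359 = 144.2 MW.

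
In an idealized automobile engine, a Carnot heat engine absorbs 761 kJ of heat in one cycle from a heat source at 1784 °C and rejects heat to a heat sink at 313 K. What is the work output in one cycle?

T_H = 1784 °C → 1784 + 273.15 = 2057.15 K.
Since the cycle is reversible, η = 1 − T_C/T_H = 1 − 313.00/2057.15 = 0.8478.
W = η·Q_H = 0.8478 × 761 = 645 kJ.

W ≈ 645 kJ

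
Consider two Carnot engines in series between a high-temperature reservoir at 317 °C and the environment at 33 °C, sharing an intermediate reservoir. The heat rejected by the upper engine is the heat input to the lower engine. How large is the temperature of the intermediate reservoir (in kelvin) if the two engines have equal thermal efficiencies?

T_m ≈ 425 K

T_H = 317 °C → 317 + 273.15 = 590.15 K.
T_C = 33 °C → 33 + 273.15 = 306.15 K.
Equal efficiencies require 1 − T_m/T_H = 1 − T_C/T_m, i.e. T_m/T_H = T_C/T_m, so T_m = √(T_H·T_C) = √(590.15 × 306.15) = 425 K.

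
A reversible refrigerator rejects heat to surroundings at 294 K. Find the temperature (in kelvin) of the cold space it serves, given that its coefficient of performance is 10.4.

T_C ≈ 268 K

COP_R = T_C/(T_H − T_C) ⇒ T_C = T_H·COP_R/(1 + COP_R) = 294.00 × 10.4/(1 + 10.4) = 268 K.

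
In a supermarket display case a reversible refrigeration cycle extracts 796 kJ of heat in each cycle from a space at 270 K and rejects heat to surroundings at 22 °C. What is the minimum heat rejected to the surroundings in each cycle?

Q_H ≈ 870 kJ

T_H = 22 °C → 22 + 273.15 = 295.15 K.
For a reversible cycle Q_H/Q_C = T_H/T_C, so Q_H = Q_C·T_H/T_C = 796 × 295.15/270.00 = 870 kJ.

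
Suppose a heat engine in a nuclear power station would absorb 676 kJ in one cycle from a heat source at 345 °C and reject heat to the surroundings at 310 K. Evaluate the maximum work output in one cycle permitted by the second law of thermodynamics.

T_H = 345 °C → 345 + 273.15 = 618.15 K.
No engine can exceed the Carnot limit: η_max = 1 − T_C/T_H = 1 − 310.00/618.15 = 0.4985.
W_max = η_max · Q_H = 0.4985 × 676 = 337 kJ.

W_max ≈ 337 kJ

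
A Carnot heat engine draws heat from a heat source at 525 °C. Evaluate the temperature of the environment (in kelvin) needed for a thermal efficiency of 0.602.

T_H = 525 °C → 525 + 273.15 = 798.15 K.
From η = 1 − T_C/T_H, T_C = T_H·(1 − η) = 798.15 × (1 − 0.602) = 318 K.

T_C ≈ 318 K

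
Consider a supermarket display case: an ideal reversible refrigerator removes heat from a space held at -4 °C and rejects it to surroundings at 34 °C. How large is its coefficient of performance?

COP_R ≈ 7.08

T_H = 34 °C → 34 + 273.15 = 307.15 K.
T_C = -4 °C → -4 + 273.15 = 269.15 K.
The reversible coefficient of performance is COP_R = T_C/(T_H − T_C) = 269.15/(307.15 − 269.15) = 7.08.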